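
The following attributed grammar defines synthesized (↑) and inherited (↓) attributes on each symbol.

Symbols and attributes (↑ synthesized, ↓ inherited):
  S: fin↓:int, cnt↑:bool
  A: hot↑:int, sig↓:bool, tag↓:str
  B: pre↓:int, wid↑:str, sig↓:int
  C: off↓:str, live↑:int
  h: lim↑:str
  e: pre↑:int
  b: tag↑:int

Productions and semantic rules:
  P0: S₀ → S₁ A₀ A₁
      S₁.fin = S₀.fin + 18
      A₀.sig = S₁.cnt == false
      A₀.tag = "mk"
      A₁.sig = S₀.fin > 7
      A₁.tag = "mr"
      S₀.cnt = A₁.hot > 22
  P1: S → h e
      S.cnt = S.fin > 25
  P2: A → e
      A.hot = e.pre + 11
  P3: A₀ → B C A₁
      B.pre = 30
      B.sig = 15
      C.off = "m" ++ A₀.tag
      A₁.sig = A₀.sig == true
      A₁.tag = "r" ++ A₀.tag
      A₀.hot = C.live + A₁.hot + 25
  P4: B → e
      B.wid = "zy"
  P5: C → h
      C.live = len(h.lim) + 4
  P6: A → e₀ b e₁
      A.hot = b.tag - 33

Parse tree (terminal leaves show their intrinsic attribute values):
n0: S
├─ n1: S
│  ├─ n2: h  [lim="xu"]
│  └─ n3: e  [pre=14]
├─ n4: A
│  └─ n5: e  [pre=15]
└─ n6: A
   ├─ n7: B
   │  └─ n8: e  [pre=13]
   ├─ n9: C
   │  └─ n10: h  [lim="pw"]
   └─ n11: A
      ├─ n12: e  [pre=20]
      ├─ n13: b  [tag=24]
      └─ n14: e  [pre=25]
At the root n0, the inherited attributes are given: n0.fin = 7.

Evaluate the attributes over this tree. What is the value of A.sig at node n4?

true

1. n0.fin = 7  [given at root]
2. n1.fin = 25  [S₀.fin + 18]
3. n2.lim = "xu"  [terminal]
4. n3.pre = 14  [terminal]
5. n1.cnt = false  [S.fin > 25]
6. n4.sig = true  [S₁.cnt == false]
7. n4.tag = "mk"  ["mk"]
8. n5.pre = 15  [terminal]
9. n4.hot = 26  [e.pre + 11]
10. n6.sig = false  [S₀.fin > 7]
11. n6.tag = "mr"  ["mr"]
12. n7.pre = 30  [30]
13. n7.sig = 15  [15]
14. n8.pre = 13  [terminal]
15. n7.wid = "zy"  ["zy"]
16. n9.off = "mmr"  ["m" ++ A₀.tag]
17. n10.lim = "pw"  [terminal]
18. n9.live = 6  [len(h.lim) + 4]
19. n11.sig = false  [A₀.sig == true]
20. n11.tag = "rmr"  ["r" ++ A₀.tag]
21. n12.pre = 20  [terminal]
22. n13.tag = 24  [terminal]
23. n14.pre = 25  [terminal]
24. n11.hot = -9  [b.tag - 33]
25. n6.hot = 22  [C.live + A₁.hot + 25]
26. n0.cnt = false  [A₁.hot > 22]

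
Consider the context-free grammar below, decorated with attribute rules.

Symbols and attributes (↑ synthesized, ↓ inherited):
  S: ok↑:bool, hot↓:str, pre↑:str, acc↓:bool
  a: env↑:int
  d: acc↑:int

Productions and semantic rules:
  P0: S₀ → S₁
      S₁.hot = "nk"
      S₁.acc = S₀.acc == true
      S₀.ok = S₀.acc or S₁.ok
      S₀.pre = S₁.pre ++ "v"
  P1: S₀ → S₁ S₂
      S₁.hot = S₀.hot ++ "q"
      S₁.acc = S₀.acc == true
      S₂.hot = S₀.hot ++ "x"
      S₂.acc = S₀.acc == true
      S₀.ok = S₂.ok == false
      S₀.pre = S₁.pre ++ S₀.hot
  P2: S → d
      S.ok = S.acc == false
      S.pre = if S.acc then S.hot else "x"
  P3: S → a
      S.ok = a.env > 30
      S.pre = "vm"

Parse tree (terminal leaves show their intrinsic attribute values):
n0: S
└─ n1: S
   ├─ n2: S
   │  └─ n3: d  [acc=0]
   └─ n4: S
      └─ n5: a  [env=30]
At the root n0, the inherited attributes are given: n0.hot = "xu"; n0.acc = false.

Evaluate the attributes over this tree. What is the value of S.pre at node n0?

1. n0.hot = "xu"  [given at root]
2. n0.acc = false  [given at root]
3. n1.hot = "nk"  ["nk"]
4. n1.acc = false  [S₀.acc == true]
5. n2.hot = "nkq"  [S₀.hot ++ "q"]
6. n2.acc = false  [S₀.acc == true]
7. n3.acc = 0  [terminal]
8. n2.ok = true  [S.acc == false]
9. n2.pre = "x"  [if S.acc then S.hot else "x"]
10. n4.hot = "nkx"  [S₀.hot ++ "x"]
11. n4.acc = false  [S₀.acc == true]
12. n5.env = 30  [terminal]
13. n4.ok = false  [a.env > 30]
14. n4.pre = "vm"  ["vm"]
15. n1.ok = true  [S₂.ok == false]
16. n1.pre = "xnk"  [S₁.pre ++ S₀.hot]
17. n0.ok = true  [S₀.acc or S₁.ok]
18. n0.pre = "xnkv"  [S₁.pre ++ "v"]

"xnkv"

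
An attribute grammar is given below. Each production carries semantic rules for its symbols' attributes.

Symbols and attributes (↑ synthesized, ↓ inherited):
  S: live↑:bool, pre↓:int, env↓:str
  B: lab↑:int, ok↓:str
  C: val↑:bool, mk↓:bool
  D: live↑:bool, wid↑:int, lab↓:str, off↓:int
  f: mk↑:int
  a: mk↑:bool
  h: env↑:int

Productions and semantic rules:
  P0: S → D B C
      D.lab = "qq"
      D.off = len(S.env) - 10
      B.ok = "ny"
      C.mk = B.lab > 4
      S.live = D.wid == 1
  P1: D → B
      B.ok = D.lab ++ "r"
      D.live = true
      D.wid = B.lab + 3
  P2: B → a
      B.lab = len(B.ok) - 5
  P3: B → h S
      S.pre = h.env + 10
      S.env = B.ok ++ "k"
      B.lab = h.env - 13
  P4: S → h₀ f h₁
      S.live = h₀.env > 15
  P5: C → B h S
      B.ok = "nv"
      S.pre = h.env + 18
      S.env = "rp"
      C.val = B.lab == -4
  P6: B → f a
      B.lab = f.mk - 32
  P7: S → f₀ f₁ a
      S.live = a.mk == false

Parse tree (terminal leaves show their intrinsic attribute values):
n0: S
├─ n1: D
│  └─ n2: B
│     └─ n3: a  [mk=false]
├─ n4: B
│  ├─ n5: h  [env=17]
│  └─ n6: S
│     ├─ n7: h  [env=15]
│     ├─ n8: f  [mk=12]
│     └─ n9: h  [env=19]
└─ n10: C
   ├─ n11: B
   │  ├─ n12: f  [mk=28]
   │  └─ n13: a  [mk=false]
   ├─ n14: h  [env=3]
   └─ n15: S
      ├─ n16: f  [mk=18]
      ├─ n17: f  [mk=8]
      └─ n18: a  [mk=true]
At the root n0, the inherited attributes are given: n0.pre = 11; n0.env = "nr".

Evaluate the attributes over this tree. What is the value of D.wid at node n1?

1. n0.pre = 11  [given at root]
2. n0.env = "nr"  [given at root]
3. n1.lab = "qq"  ["qq"]
4. n1.off = -8  [len(S.env) - 10]
5. n2.ok = "qqr"  [D.lab ++ "r"]
6. n3.mk = false  [terminal]
7. n2.lab = -2  [len(B.ok) - 5]
8. n1.live = true  [true]
9. n1.wid = 1  [B.lab + 3]
10. n4.ok = "ny"  ["ny"]
11. n5.env = 17  [terminal]
12. n6.pre = 27  [h.env + 10]
13. n6.env = "nyk"  [B.ok ++ "k"]
14. n7.env = 15  [terminal]
15. n8.mk = 12  [terminal]
16. n9.env = 19  [terminal]
17. n6.live = false  [h₀.env > 15]
18. n4.lab = 4  [h.env - 13]
19. n10.mk = false  [B.lab > 4]
20. n11.ok = "nv"  ["nv"]
21. n12.mk = 28  [terminal]
22. n13.mk = false  [terminal]
23. n11.lab = -4  [f.mk - 32]
24. n14.env = 3  [terminal]
25. n15.pre = 21  [h.env + 18]
26. n15.env = "rp"  ["rp"]
27. n16.mk = 18  [terminal]
28. n17.mk = 8  [terminal]
29. n18.mk = true  [terminal]
30. n15.live = false  [a.mk == false]
31. n10.val = true  [B.lab == -4]
32. n0.live = true  [D.wid == 1]

1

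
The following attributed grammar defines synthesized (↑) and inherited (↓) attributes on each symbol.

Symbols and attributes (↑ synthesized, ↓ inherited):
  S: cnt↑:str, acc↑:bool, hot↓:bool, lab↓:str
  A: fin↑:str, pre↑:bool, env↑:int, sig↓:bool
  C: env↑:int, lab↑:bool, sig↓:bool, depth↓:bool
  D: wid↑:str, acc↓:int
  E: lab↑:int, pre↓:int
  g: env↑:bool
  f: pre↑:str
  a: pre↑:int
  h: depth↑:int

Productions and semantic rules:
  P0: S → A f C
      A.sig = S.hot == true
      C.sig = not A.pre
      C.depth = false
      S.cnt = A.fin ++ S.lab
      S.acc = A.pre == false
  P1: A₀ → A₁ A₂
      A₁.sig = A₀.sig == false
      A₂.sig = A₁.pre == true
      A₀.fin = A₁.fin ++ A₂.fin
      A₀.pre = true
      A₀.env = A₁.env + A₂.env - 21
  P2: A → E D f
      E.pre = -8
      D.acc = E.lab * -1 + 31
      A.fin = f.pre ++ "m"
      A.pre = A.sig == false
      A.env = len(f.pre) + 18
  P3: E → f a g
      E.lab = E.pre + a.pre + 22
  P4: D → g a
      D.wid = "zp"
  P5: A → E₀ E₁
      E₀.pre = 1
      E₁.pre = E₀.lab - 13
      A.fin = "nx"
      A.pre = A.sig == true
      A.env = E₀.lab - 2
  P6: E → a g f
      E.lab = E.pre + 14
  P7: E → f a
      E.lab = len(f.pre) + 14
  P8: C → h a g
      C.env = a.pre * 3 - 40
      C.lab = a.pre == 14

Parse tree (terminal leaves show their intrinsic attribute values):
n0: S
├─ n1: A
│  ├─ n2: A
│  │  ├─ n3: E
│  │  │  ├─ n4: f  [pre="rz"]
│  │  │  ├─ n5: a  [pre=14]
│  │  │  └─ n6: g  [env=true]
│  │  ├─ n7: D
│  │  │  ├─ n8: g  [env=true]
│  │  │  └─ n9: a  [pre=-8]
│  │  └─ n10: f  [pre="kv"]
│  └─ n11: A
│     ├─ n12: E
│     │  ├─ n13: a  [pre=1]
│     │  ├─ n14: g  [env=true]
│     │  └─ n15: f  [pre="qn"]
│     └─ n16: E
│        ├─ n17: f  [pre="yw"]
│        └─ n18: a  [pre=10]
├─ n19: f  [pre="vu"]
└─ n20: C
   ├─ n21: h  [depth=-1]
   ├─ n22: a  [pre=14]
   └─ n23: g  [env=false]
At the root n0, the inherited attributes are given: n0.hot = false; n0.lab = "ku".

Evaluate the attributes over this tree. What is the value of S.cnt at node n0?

"kvmnxku"

1. n0.hot = false  [given at root]
2. n0.lab = "ku"  [given at root]
3. n1.sig = false  [S.hot == true]
4. n2.sig = true  [A₀.sig == false]
5. n3.pre = -8  [-8]
6. n4.pre = "rz"  [terminal]
7. n5.pre = 14  [terminal]
8. n6.env = true  [terminal]
9. n3.lab = 28  [E.pre + a.pre + 22]
10. n7.acc = 3  [E.lab * -1 + 31]
11. n8.env = true  [terminal]
12. n9.pre = -8  [terminal]
13. n7.wid = "zp"  ["zp"]
14. n10.pre = "kv"  [terminal]
15. n2.fin = "kvm"  [f.pre ++ "m"]
16. n2.pre = false  [A.sig == false]
17. n2.env = 20  [len(f.pre) + 18]
18. n11.sig = false  [A₁.pre == true]
19. n12.pre = 1  [1]
20. n13.pre = 1  [terminal]
21. n14.env = true  [terminal]
22. n15.pre = "qn"  [terminal]
23. n12.lab = 15  [E.pre + 14]
24. n16.pre = 2  [E₀.lab - 13]
25. n17.pre = "yw"  [terminal]
26. n18.pre = 10  [terminal]
27. n16.lab = 16  [len(f.pre) + 14]
28. n11.fin = "nx"  ["nx"]
29. n11.pre = false  [A.sig == true]
30. n11.env = 13  [E₀.lab - 2]
31. n1.fin = "kvmnx"  [A₁.fin ++ A₂.fin]
32. n1.pre = true  [true]
33. n1.env = 12  [A₁.env + A₂.env - 21]
34. n19.pre = "vu"  [terminal]
35. n20.sig = false  [not A.pre]
36. n20.depth = false  [false]
37. n21.depth = -1  [terminal]
38. n22.pre = 14  [terminal]
39. n23.env = false  [terminal]
40. n20.env = 2  [a.pre * 3 - 40]
41. n20.lab = true  [a.pre == 14]
42. n0.cnt = "kvmnxku"  [A.fin ++ S.lab]
43. n0.acc = false  [A.pre == false]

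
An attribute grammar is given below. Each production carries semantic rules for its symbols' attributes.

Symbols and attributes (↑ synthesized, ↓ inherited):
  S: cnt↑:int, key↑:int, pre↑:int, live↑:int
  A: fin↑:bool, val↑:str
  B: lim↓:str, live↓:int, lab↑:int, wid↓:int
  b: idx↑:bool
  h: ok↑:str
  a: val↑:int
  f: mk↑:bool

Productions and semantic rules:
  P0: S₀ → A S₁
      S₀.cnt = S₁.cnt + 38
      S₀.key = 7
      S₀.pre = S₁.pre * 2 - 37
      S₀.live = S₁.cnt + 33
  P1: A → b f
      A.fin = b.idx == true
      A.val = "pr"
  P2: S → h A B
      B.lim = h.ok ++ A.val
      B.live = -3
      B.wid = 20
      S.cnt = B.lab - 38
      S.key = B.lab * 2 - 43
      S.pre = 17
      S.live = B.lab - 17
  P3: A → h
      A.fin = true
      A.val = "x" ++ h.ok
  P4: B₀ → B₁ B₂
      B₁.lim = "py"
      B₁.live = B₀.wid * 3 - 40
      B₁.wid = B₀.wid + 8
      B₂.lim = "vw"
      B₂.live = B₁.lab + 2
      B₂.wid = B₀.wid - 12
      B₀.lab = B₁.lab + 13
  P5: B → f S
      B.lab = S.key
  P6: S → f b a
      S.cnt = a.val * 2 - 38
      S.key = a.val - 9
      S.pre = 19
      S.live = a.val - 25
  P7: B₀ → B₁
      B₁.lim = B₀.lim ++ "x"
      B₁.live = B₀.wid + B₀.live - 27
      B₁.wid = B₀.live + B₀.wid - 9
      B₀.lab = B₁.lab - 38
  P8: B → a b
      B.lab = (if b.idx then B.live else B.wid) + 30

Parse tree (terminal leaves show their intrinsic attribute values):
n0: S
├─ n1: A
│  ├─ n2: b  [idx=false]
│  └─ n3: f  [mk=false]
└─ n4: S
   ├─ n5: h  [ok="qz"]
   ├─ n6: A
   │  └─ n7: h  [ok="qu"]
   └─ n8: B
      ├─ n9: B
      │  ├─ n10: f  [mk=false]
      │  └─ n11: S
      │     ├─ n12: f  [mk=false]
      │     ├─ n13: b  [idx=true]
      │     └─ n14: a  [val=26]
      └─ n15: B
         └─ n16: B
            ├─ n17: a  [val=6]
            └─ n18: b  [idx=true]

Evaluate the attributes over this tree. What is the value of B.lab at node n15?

1. n2.idx = false  [terminal]
2. n3.mk = false  [terminal]
3. n1.fin = false  [b.idx == true]
4. n1.val = "pr"  ["pr"]
5. n5.ok = "qz"  [terminal]
6. n7.ok = "qu"  [terminal]
7. n6.fin = true  [true]
8. n6.val = "xqu"  ["x" ++ h.ok]
9. n8.lim = "qzxqu"  [h.ok ++ A.val]
10. n8.live = -3  [-3]
11. n8.wid = 20  [20]
12. n9.lim = "py"  ["py"]
13. n9.live = 20  [B₀.wid * 3 - 40]
14. n9.wid = 28  [B₀.wid + 8]
15. n10.mk = false  [terminal]
16. n12.mk = false  [terminal]
17. n13.idx = true  [terminal]
18. n14.val = 26  [terminal]
19. n11.cnt = 14  [a.val * 2 - 38]
20. n11.key = 17  [a.val - 9]
21. n11.pre = 19  [19]
22. n11.live = 1  [a.val - 25]
23. n9.lab = 17  [S.key]
24. n15.lim = "vw"  ["vw"]
25. n15.live = 19  [B₁.lab + 2]
26. n15.wid = 8  [B₀.wid - 12]
27. n16.lim = "vwx"  [B₀.lim ++ "x"]
28. n16.live = 0  [B₀.wid + B₀.live - 27]
29. n16.wid = 18  [B₀.live + B₀.wid - 9]
30. n17.val = 6  [terminal]
31. n18.idx = true  [terminal]
32. n16.lab = 30  [(if b.idx then B.live else B.wid) + 30]
33. n15.lab = -8  [B₁.lab - 38]
34. n8.lab = 30  [B₁.lab + 13]
35. n4.cnt = -8  [B.lab - 38]
36. n4.key = 17  [B.lab * 2 - 43]
37. n4.pre = 17  [17]
38. n4.live = 13  [B.lab - 17]
39. n0.cnt = 30  [S₁.cnt + 38]
40. n0.key = 7  [7]
41. n0.pre = -3  [S₁.pre * 2 - 37]
42. n0.live = 25  [S₁.cnt + 33]

-8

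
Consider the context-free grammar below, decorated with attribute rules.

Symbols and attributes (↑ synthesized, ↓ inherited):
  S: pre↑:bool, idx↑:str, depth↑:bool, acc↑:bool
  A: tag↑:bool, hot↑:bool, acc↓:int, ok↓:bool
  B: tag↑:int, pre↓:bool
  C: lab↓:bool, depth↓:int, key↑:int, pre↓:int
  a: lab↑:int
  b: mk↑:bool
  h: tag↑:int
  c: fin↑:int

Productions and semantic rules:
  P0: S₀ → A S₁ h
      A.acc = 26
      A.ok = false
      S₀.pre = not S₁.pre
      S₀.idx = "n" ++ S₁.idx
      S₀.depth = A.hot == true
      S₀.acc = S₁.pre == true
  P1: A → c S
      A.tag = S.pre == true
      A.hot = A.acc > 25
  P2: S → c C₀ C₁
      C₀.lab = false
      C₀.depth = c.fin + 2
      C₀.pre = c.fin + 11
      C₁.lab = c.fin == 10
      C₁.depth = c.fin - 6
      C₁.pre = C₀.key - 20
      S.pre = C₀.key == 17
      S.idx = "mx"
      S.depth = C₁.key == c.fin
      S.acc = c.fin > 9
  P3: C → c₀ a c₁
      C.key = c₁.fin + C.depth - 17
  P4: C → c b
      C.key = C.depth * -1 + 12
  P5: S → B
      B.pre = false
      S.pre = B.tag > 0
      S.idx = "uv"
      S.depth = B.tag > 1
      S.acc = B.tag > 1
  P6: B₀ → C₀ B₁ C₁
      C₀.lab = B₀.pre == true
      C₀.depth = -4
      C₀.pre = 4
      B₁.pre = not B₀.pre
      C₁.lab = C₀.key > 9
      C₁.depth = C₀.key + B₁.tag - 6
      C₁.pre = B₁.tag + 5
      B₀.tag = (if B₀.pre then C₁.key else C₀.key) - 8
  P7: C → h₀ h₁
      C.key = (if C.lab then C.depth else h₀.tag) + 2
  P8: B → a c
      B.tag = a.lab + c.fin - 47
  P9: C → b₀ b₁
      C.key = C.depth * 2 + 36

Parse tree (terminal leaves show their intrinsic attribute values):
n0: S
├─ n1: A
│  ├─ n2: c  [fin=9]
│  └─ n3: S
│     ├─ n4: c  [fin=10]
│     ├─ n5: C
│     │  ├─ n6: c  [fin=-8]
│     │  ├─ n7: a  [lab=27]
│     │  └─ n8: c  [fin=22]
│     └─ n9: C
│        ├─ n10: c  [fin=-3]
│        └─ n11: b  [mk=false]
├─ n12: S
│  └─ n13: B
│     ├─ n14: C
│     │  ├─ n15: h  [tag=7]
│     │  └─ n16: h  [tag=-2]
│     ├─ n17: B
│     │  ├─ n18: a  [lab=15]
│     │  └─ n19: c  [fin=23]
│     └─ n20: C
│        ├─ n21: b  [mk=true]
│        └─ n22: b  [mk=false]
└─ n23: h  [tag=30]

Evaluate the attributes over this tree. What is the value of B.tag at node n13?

1. n1.acc = 26  [26]
2. n1.ok = false  [false]
3. n2.fin = 9  [terminal]
4. n4.fin = 10  [terminal]
5. n5.lab = false  [false]
6. n5.depth = 12  [c.fin + 2]
7. n5.pre = 21  [c.fin + 11]
8. n6.fin = -8  [terminal]
9. n7.lab = 27  [terminal]
10. n8.fin = 22  [terminal]
11. n5.key = 17  [c₁.fin + C.depth - 17]
12. n9.lab = true  [c.fin == 10]
13. n9.depth = 4  [c.fin - 6]
14. n9.pre = -3  [C₀.key - 20]
15. n10.fin = -3  [terminal]
16. n11.mk = false  [terminal]
17. n9.key = 8  [C.depth * -1 + 12]
18. n3.pre = true  [C₀.key == 17]
19. n3.idx = "mx"  ["mx"]
20. n3.depth = false  [C₁.key == c.fin]
21. n3.acc = true  [c.fin > 9]
22. n1.tag = true  [S.pre == true]
23. n1.hot = true  [A.acc > 25]
24. n13.pre = false  [false]
25. n14.lab = false  [B₀.pre == true]
26. n14.depth = -4  [-4]
27. n14.pre = 4  [4]
28. n15.tag = 7  [terminal]
29. n16.tag = -2  [terminal]
30. n14.key = 9  [(if C.lab then C.depth else h₀.tag) + 2]
31. n17.pre = true  [not B₀.pre]
32. n18.lab = 15  [terminal]
33. n19.fin = 23  [terminal]
34. n17.tag = -9  [a.lab + c.fin - 47]
35. n20.lab = false  [C₀.key > 9]
36. n20.depth = -6  [C₀.key + B₁.tag - 6]
37. n20.pre = -4  [B₁.tag + 5]
38. n21.mk = true  [terminal]
39. n22.mk = false  [terminal]
40. n20.key = 24  [C.depth * 2 + 36]
41. n13.tag = 1  [(if B₀.pre then C₁.key else C₀.key) - 8]
42. n12.pre = true  [B.tag > 0]
43. n12.idx = "uv"  ["uv"]
44. n12.depth = false  [B.tag > 1]
45. n12.acc = false  [B.tag > 1]
46. n23.tag = 30  [terminal]
47. n0.pre = false  [not S₁.pre]
48. n0.idx = "nuv"  ["n" ++ S₁.idx]
49. n0.depth = true  [A.hot == true]
50. n0.acc = true  [S₁.pre == true]

1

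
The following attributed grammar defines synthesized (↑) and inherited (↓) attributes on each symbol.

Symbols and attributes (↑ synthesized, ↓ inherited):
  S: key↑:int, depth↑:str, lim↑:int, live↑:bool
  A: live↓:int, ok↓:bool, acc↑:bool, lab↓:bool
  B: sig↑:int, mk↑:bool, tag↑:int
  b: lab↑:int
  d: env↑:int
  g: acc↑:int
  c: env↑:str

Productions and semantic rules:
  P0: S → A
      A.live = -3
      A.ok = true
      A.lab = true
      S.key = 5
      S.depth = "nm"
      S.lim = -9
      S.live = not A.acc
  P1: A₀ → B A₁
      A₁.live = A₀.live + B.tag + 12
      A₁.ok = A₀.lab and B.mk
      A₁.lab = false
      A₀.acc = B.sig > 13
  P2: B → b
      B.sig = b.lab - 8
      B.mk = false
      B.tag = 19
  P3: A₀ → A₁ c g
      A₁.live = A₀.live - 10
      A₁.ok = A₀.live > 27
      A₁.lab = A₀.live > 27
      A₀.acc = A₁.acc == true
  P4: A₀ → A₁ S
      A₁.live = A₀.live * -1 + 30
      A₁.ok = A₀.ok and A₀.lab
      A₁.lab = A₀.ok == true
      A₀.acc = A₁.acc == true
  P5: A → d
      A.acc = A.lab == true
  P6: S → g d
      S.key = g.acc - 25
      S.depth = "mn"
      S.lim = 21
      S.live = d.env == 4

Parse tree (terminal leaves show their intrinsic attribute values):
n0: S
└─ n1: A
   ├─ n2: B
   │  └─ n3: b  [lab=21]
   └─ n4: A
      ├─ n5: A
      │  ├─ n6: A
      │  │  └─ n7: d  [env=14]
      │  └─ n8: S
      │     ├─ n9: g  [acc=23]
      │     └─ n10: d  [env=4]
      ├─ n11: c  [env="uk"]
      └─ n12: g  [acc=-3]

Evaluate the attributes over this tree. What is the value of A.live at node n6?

12

1. n1.live = -3  [-3]
2. n1.ok = true  [true]
3. n1.lab = true  [true]
4. n3.lab = 21  [terminal]
5. n2.sig = 13  [b.lab - 8]
6. n2.mk = false  [false]
7. n2.tag = 19  [19]
8. n4.live = 28  [A₀.live + B.tag + 12]
9. n4.ok = false  [A₀.lab and B.mk]
10. n4.lab = false  [false]
11. n5.live = 18  [A₀.live - 10]
12. n5.ok = true  [A₀.live > 27]
13. n5.lab = true  [A₀.live > 27]
14. n6.live = 12  [A₀.live * -1 + 30]
15. n6.ok = true  [A₀.ok and A₀.lab]
16. n6.lab = true  [A₀.ok == true]
17. n7.env = 14  [terminal]
18. n6.acc = true  [A.lab == true]
19. n9.acc = 23  [terminal]
20. n10.env = 4  [terminal]
21. n8.key = -2  [g.acc - 25]
22. n8.depth = "mn"  ["mn"]
23. n8.lim = 21  [21]
24. n8.live = true  [d.env == 4]
25. n5.acc = true  [A₁.acc == true]
26. n11.env = "uk"  [terminal]
27. n12.acc = -3  [terminal]
28. n4.acc = true  [A₁.acc == true]
29. n1.acc = false  [B.sig > 13]
30. n0.key = 5  [5]
31. n0.depth = "nm"  ["nm"]
32. n0.lim = -9  [-9]
33. n0.live = true  [not A.acc]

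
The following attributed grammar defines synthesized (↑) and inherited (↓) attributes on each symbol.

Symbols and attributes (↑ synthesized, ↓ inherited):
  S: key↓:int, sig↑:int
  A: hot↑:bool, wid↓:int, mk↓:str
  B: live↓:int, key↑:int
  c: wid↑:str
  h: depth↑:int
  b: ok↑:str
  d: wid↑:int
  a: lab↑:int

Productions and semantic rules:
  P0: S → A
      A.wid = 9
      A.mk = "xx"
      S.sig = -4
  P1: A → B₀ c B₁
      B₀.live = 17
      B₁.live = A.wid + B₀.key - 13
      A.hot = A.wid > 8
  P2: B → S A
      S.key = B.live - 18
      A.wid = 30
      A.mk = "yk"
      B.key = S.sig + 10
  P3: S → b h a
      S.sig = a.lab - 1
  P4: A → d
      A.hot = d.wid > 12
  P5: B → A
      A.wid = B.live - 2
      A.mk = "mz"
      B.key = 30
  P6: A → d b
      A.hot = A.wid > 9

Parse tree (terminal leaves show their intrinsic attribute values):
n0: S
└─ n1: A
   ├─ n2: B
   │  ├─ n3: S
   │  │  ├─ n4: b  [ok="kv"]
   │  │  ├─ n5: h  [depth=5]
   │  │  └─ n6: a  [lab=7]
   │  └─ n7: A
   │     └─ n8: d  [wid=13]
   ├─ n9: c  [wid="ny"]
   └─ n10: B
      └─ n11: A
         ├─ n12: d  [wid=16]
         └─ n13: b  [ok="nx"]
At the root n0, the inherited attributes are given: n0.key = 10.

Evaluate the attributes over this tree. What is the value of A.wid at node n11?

1. n0.key = 10  [given at root]
2. n1.wid = 9  [9]
3. n1.mk = "xx"  ["xx"]
4. n2.live = 17  [17]
5. n3.key = -1  [B.live - 18]
6. n4.ok = "kv"  [terminal]
7. n5.depth = 5  [terminal]
8. n6.lab = 7  [terminal]
9. n3.sig = 6  [a.lab - 1]
10. n7.wid = 30  [30]
11. n7.mk = "yk"  ["yk"]
12. n8.wid = 13  [terminal]
13. n7.hot = true  [d.wid > 12]
14. n2.key = 16  [S.sig + 10]
15. n9.wid = "ny"  [terminal]
16. n10.live = 12  [A.wid + B₀.key - 13]
17. n11.wid = 10  [B.live - 2]
18. n11.mk = "mz"  ["mz"]
19. n12.wid = 16  [terminal]
20. n13.ok = "nx"  [terminal]
21. n11.hot = true  [A.wid > 9]
22. n10.key = 30  [30]
23. n1.hot = true  [A.wid > 8]
24. n0.sig = -4  [-4]

10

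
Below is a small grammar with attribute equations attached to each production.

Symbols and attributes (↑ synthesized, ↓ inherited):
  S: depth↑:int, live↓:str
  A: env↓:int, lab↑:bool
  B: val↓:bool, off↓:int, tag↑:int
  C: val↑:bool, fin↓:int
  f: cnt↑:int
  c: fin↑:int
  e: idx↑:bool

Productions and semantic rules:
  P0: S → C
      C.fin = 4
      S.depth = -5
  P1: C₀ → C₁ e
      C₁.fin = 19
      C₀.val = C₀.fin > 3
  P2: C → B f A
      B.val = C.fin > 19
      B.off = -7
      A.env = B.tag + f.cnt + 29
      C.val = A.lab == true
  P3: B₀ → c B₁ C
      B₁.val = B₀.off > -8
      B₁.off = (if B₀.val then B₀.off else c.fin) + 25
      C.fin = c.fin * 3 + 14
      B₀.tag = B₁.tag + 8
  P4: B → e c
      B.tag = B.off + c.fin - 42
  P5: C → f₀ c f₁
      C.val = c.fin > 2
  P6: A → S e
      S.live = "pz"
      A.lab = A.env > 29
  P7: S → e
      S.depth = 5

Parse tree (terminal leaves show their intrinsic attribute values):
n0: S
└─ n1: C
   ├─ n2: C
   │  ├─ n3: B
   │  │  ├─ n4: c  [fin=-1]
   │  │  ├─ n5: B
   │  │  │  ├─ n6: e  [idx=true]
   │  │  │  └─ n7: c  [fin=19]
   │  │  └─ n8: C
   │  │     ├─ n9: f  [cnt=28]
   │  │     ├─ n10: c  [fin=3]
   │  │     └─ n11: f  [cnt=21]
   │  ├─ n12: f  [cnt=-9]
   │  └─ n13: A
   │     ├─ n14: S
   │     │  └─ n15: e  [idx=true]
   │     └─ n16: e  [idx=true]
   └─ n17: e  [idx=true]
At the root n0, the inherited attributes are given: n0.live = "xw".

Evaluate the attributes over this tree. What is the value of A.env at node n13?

29

1. n0.live = "xw"  [given at root]
2. n1.fin = 4  [4]
3. n2.fin = 19  [19]
4. n3.val = false  [C.fin > 19]
5. n3.off = -7  [-7]
6. n4.fin = -1  [terminal]
7. n5.val = true  [B₀.off > -8]
8. n5.off = 24  [(if B₀.val then B₀.off else c.fin) + 25]
9. n6.idx = true  [terminal]
10. n7.fin = 19  [terminal]
11. n5.tag = 1  [B.off + c.fin - 42]
12. n8.fin = 11  [c.fin * 3 + 14]
13. n9.cnt = 28  [terminal]
14. n10.fin = 3  [terminal]
15. n11.cnt = 21  [terminal]
16. n8.val = true  [c.fin > 2]
17. n3.tag = 9  [B₁.tag + 8]
18. n12.cnt = -9  [terminal]
19. n13.env = 29  [B.tag + f.cnt + 29]
20. n14.live = "pz"  ["pz"]
21. n15.idx = true  [terminal]
22. n14.depth = 5  [5]
23. n16.idx = true  [terminal]
24. n13.lab = false  [A.env > 29]
25. n2.val = false  [A.lab == true]
26. n17.idx = true  [terminal]
27. n1.val = true  [C₀.fin > 3]
28. n0.depth = -5  [-5]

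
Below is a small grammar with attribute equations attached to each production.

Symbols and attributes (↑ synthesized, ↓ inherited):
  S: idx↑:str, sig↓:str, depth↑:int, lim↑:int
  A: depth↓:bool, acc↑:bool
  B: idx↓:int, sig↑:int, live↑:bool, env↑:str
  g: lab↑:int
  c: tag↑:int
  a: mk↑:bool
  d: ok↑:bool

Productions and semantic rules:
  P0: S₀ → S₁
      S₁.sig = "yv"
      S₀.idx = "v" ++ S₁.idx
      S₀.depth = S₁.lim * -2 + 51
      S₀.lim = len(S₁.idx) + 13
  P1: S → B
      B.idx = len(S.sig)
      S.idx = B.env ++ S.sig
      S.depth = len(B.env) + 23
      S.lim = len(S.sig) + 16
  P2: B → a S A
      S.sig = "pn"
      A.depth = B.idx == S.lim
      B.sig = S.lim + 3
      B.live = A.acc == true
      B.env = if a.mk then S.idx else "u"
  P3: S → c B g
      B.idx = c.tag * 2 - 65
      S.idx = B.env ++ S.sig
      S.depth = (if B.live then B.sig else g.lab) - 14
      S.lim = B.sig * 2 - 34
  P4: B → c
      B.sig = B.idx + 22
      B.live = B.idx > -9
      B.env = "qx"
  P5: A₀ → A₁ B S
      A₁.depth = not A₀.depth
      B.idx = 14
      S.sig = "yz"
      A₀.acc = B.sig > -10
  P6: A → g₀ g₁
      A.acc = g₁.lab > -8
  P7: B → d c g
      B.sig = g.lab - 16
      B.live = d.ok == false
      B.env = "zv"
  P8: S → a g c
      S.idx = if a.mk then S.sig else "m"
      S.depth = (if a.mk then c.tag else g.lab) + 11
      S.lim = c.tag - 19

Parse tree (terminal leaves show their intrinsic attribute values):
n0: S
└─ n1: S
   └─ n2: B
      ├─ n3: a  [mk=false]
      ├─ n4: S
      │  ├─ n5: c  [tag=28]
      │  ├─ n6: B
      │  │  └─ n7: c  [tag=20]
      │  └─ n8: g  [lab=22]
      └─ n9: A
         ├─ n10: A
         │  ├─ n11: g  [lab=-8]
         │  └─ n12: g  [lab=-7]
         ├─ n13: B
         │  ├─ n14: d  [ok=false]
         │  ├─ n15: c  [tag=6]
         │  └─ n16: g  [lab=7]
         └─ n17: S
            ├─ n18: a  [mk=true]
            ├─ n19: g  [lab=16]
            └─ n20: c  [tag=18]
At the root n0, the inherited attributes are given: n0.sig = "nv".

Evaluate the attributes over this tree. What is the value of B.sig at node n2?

1. n0.sig = "nv"  [given at root]
2. n1.sig = "yv"  ["yv"]
3. n2.idx = 2  [len(S.sig)]
4. n3.mk = false  [terminal]
5. n4.sig = "pn"  ["pn"]
6. n5.tag = 28  [terminal]
7. n6.idx = -9  [c.tag * 2 - 65]
8. n7.tag = 20  [terminal]
9. n6.sig = 13  [B.idx + 22]
10. n6.live = false  [B.idx > -9]
11. n6.env = "qx"  ["qx"]
12. n8.lab = 22  [terminal]
13. n4.idx = "qxpn"  [B.env ++ S.sig]
14. n4.depth = 8  [(if B.live then B.sig else g.lab) - 14]
15. n4.lim = -8  [B.sig * 2 - 34]
16. n9.depth = false  [B.idx == S.lim]
17. n10.depth = true  [not A₀.depth]
18. n11.lab = -8  [terminal]
19. n12.lab = -7  [terminal]
20. n10.acc = true  [g₁.lab > -8]
21. n13.idx = 14  [14]
22. n14.ok = false  [terminal]
23. n15.tag = 6  [terminal]
24. n16.lab = 7  [terminal]
25. n13.sig = -9  [g.lab - 16]
26. n13.live = true  [d.ok == false]
27. n13.env = "zv"  ["zv"]
28. n17.sig = "yz"  ["yz"]
29. n18.mk = true  [terminal]
30. n19.lab = 16  [terminal]
31. n20.tag = 18  [terminal]
32. n17.idx = "yz"  [if a.mk then S.sig else "m"]
33. n17.depth = 29  [(if a.mk then c.tag else g.lab) + 11]
34. n17.lim = -1  [c.tag - 19]
35. n9.acc = true  [B.sig > -10]
36. n2.sig = -5  [S.lim + 3]
37. n2.live = true  [A.acc == true]
38. n2.env = "u"  [if a.mk then S.idx else "u"]
39. n1.idx = "uyv"  [B.env ++ S.sig]
40. n1.depth = 24  [len(B.env) + 23]
41. n1.lim = 18  [len(S.sig) + 16]
42. n0.idx = "vuyv"  ["v" ++ S₁.idx]
43. n0.depth = 15  [S₁.lim * -2 + 51]
44. n0.lim = 16  [len(S₁.idx) + 13]

-5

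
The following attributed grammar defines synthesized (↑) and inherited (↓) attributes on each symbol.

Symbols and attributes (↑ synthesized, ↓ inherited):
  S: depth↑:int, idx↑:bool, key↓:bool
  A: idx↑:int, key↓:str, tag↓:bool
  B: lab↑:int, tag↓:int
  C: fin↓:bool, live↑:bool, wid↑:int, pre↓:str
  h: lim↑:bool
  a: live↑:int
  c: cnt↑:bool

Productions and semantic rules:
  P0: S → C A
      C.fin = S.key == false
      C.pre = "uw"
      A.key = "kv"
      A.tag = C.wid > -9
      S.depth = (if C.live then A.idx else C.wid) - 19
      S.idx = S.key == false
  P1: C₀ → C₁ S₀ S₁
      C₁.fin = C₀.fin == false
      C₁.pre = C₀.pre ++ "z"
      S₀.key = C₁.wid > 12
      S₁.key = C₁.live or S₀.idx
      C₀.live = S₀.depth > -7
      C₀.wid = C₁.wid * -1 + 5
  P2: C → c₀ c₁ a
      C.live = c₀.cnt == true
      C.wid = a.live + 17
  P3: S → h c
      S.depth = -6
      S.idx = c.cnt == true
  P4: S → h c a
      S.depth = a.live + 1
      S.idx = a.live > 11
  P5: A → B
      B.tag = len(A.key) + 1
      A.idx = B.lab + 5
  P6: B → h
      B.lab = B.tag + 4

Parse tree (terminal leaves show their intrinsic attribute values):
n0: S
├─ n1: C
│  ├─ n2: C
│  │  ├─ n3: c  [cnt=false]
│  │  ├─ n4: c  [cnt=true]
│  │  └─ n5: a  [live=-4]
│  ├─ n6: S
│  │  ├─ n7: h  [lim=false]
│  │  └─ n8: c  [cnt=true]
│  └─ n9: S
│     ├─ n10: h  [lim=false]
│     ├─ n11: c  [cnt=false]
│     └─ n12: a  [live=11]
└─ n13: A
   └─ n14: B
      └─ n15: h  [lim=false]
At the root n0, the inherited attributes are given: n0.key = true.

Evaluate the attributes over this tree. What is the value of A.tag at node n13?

1. n0.key = true  [given at root]
2. n1.fin = false  [S.key == false]
3. n1.pre = "uw"  ["uw"]
4. n2.fin = true  [C₀.fin == false]
5. n2.pre = "uwz"  [C₀.pre ++ "z"]
6. n3.cnt = false  [terminal]
7. n4.cnt = true  [terminal]
8. n5.live = -4  [terminal]
9. n2.live = false  [c₀.cnt == true]
10. n2.wid = 13  [a.live + 17]
11. n6.key = true  [C₁.wid > 12]
12. n7.lim = false  [terminal]
13. n8.cnt = true  [terminal]
14. n6.depth = -6  [-6]
15. n6.idx = true  [c.cnt == true]
16. n9.key = true  [C₁.live or S₀.idx]
17. n10.lim = false  [terminal]
18. n11.cnt = false  [terminal]
19. n12.live = 11  [terminal]
20. n9.depth = 12  [a.live + 1]
21. n9.idx = false  [a.live > 11]
22. n1.live = true  [S₀.depth > -7]
23. n1.wid = -8  [C₁.wid * -1 + 5]
24. n13.key = "kv"  ["kv"]
25. n13.tag = true  [C.wid > -9]
26. n14.tag = 3  [len(A.key) + 1]
27. n15.lim = false  [terminal]
28. n14.lab = 7  [B.tag + 4]
29. n13.idx = 12  [B.lab + 5]
30. n0.depth = -7  [(if C.live then A.idx else C.wid) - 19]
31. n0.idx = false  [S.key == false]

true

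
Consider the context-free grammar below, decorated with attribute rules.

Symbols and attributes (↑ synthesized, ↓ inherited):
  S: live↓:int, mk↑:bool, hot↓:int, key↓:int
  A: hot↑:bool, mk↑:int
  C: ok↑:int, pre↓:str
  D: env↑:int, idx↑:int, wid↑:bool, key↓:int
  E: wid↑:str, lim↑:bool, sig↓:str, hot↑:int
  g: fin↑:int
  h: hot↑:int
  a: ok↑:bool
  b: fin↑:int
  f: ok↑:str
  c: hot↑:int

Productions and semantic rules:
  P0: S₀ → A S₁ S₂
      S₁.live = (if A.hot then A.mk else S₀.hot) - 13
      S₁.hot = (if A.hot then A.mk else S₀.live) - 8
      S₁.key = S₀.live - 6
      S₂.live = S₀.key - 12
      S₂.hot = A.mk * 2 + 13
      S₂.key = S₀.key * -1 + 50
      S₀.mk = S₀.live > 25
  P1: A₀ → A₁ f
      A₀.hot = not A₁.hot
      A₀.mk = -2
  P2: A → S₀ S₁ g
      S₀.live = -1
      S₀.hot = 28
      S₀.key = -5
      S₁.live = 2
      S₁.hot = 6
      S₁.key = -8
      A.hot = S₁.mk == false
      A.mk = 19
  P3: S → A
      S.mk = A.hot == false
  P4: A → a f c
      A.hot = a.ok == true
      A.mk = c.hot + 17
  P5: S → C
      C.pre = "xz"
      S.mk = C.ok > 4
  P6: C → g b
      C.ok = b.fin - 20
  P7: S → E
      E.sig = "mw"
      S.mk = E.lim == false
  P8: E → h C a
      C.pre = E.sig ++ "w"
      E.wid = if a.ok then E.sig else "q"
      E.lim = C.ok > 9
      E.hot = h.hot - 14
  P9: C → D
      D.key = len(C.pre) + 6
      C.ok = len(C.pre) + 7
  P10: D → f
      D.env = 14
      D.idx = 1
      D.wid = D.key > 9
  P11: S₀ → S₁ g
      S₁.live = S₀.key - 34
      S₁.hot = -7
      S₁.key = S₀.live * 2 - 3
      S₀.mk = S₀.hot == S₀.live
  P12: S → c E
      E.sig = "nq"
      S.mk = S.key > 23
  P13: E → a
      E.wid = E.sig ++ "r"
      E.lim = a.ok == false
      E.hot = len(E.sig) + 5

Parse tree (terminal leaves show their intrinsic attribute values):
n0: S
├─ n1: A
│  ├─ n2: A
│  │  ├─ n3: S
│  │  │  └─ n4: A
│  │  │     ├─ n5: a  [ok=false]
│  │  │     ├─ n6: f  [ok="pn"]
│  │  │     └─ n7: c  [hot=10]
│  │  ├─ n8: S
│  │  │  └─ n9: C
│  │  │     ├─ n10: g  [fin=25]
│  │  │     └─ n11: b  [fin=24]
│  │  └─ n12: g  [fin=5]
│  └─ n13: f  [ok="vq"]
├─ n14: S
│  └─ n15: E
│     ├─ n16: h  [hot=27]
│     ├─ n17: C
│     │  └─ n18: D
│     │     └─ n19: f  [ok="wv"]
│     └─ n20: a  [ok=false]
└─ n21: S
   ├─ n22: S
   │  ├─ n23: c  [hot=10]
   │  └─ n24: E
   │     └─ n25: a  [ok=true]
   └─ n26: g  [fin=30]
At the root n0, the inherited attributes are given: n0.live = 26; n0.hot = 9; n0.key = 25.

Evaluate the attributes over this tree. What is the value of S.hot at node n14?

1. n0.live = 26  [given at root]
2. n0.hot = 9  [given at root]
3. n0.key = 25  [given at root]
4. n3.live = -1  [-1]
5. n3.hot = 28  [28]
6. n3.key = -5  [-5]
7. n5.ok = false  [terminal]
8. n6.ok = "pn"  [terminal]
9. n7.hot = 10  [terminal]
10. n4.hot = false  [a.ok == true]
11. n4.mk = 27  [c.hot + 17]
12. n3.mk = true  [A.hot == false]
13. n8.live = 2  [2]
14. n8.hot = 6  [6]
15. n8.key = -8  [-8]
16. n9.pre = "xz"  ["xz"]
17. n10.fin = 25  [terminal]
18. n11.fin = 24  [terminal]
19. n9.ok = 4  [b.fin - 20]
20. n8.mk = false  [C.ok > 4]
21. n12.fin = 5  [terminal]
22. n2.hot = true  [S₁.mk == false]
23. n2.mk = 19  [19]
24. n13.ok = "vq"  [terminal]
25. n1.hot = false  [not A₁.hot]
26. n1.mk = -2  [-2]
27. n14.live = -4  [(if A.hot then A.mk else S₀.hot) - 13]
28. n14.hot = 18  [(if A.hot then A.mk else S₀.live) - 8]
29. n14.key = 20  [S₀.live - 6]
30. n15.sig = "mw"  ["mw"]
31. n16.hot = 27  [terminal]
32. n17.pre = "mww"  [E.sig ++ "w"]
33. n18.key = 9  [len(C.pre) + 6]
34. n19.ok = "wv"  [terminal]
35. n18.env = 14  [14]
36. n18.idx = 1  [1]
37. n18.wid = false  [D.key > 9]
38. n17.ok = 10  [len(C.pre) + 7]
39. n20.ok = false  [terminal]
40. n15.wid = "q"  [if a.ok then E.sig else "q"]
41. n15.lim = true  [C.ok > 9]
42. n15.hot = 13  [h.hot - 14]
43. n14.mk = false  [E.lim == false]
44. n21.live = 13  [S₀.key - 12]
45. n21.hot = 9  [A.mk * 2 + 13]
46. n21.key = 25  [S₀.key * -1 + 50]
47. n22.live = -9  [S₀.key - 34]
48. n22.hot = -7  [-7]
49. n22.key = 23  [S₀.live * 2 - 3]
50. n23.hot = 10  [terminal]
51. n24.sig = "nq"  ["nq"]
52. n25.ok = true  [terminal]
53. n24.wid = "nqr"  [E.sig ++ "r"]
54. n24.lim = false  [a.ok == false]
55. n24.hot = 7  [len(E.sig) + 5]
56. n22.mk = false  [S.key > 23]
57. n26.fin = 30  [terminal]
58. n21.mk = false  [S₀.hot == S₀.live]
59. n0.mk = true  [S₀.live > 25]

18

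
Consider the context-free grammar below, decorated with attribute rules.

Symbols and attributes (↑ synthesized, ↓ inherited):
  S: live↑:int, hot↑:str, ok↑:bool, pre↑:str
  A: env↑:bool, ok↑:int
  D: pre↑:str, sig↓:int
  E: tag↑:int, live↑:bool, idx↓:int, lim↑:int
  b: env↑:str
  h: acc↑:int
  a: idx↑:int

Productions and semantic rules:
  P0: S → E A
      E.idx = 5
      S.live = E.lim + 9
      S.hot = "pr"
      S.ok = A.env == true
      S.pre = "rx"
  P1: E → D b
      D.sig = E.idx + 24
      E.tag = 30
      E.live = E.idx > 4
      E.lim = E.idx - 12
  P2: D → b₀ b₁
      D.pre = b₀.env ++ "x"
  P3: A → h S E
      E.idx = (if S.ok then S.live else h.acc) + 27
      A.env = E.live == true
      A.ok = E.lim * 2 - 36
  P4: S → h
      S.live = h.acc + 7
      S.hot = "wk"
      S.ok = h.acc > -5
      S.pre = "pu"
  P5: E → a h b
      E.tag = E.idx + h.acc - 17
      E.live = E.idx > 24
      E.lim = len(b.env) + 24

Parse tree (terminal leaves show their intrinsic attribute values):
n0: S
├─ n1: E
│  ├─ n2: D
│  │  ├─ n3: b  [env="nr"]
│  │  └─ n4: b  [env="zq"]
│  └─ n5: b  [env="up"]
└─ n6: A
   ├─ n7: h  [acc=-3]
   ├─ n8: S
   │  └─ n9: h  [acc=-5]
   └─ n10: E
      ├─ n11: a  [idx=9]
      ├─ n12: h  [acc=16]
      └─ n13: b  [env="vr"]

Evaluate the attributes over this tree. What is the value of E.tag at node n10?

23

1. n1.idx = 5  [5]
2. n2.sig = 29  [E.idx + 24]
3. n3.env = "nr"  [terminal]
4. n4.env = "zq"  [terminal]
5. n2.pre = "nrx"  [b₀.env ++ "x"]
6. n5.env = "up"  [terminal]
7. n1.tag = 30  [30]
8. n1.live = true  [E.idx > 4]
9. n1.lim = -7  [E.idx - 12]
10. n7.acc = -3  [terminal]
11. n9.acc = -5  [terminal]
12. n8.live = 2  [h.acc + 7]
13. n8.hot = "wk"  ["wk"]
14. n8.ok = false  [h.acc > -5]
15. n8.pre = "pu"  ["pu"]
16. n10.idx = 24  [(if S.ok then S.live else h.acc) + 27]
17. n11.idx = 9  [terminal]
18. n12.acc = 16  [terminal]
19. n13.env = "vr"  [terminal]
20. n10.tag = 23  [E.idx + h.acc - 17]
21. n10.live = false  [E.idx > 24]
22. n10.lim = 26  [len(b.env) + 24]
23. n6.env = false  [E.live == true]
24. n6.ok = 16  [E.lim * 2 - 36]
25. n0.live = 2  [E.lim + 9]
26. n0.hot = "pr"  ["pr"]
27. n0.ok = false  [A.env == true]
28. n0.pre = "rx"  ["rx"]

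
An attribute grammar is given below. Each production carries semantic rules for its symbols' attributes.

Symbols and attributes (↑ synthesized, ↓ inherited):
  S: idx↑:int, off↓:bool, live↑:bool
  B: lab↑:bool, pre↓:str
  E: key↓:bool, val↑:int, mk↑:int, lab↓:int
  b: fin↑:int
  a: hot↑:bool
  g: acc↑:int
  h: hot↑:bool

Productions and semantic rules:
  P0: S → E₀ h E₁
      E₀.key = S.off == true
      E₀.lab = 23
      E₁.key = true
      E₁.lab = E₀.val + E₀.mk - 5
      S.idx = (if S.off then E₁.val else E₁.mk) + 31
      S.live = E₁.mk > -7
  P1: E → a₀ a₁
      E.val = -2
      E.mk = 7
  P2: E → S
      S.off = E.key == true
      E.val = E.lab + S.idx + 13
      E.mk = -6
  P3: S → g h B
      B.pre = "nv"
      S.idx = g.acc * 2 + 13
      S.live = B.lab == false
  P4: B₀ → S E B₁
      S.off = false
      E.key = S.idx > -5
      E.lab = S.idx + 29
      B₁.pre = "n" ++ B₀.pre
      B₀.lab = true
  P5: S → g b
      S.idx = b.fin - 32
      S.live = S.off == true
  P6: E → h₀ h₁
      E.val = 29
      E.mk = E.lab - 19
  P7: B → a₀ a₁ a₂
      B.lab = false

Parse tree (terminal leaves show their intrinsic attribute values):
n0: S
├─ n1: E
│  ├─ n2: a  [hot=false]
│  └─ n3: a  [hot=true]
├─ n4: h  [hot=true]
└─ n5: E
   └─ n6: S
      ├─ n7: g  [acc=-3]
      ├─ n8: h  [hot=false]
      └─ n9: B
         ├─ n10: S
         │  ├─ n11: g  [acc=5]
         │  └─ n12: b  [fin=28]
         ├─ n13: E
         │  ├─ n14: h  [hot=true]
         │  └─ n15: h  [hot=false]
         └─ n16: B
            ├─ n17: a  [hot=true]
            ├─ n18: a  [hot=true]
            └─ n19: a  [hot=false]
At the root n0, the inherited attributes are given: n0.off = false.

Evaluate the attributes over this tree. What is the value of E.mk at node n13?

1. n0.off = false  [given at root]
2. n1.key = false  [S.off == true]
3. n1.lab = 23  [23]
4. n2.hot = false  [terminal]
5. n3.hot = true  [terminal]
6. n1.val = -2  [-2]
7. n1.mk = 7  [7]
8. n4.hot = true  [terminal]
9. n5.key = true  [true]
10. n5.lab = 0  [E₀.val + E₀.mk - 5]
11. n6.off = true  [E.key == true]
12. n7.acc = -3  [terminal]
13. n8.hot = false  [terminal]
14. n9.pre = "nv"  ["nv"]
15. n10.off = false  [false]
16. n11.acc = 5  [terminal]
17. n12.fin = 28  [terminal]
18. n10.idx = -4  [b.fin - 32]
19. n10.live = false  [S.off == true]
20. n13.key = true  [S.idx > -5]
21. n13.lab = 25  [S.idx + 29]
22. n14.hot = true  [terminal]
23. n15.hot = false  [terminal]
24. n13.val = 29  [29]
25. n13.mk = 6  [E.lab - 19]
26. n16.pre = "nnv"  ["n" ++ B₀.pre]
27. n17.hot = true  [terminal]
28. n18.hot = true  [terminal]
29. n19.hot = false  [terminal]
30. n16.lab = false  [false]
31. n9.lab = true  [true]
32. n6.idx = 7  [g.acc * 2 + 13]
33. n6.live = false  [B.lab == false]
34. n5.val = 20  [E.lab + S.idx + 13]
35. n5.mk = -6  [-6]
36. n0.idx = 25  [(if S.off then E₁.val else E₁.mk) + 31]
37. n0.live = true  [E₁.mk > -7]

6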